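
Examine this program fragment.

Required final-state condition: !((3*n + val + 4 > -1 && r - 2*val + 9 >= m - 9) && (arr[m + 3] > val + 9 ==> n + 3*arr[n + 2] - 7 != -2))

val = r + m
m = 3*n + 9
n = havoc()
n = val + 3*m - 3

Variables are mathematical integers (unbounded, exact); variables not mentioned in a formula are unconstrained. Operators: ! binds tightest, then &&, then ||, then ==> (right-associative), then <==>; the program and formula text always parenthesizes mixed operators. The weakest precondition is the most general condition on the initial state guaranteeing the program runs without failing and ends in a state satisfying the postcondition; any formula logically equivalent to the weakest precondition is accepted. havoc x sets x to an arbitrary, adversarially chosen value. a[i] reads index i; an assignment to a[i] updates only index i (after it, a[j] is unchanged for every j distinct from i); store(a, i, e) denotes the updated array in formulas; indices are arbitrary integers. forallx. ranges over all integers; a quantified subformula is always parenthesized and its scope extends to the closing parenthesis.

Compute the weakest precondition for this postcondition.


Working backward. After the program, the postcondition !((3*n + val + 4 > -1 && r - 2*val + 9 >= m - 9) && (arr[m + 3] > val + 9 ==> n + 3*arr[n + 2] - 7 != -2)) must hold; in canonical form it is !(3*n + val > -5 && r >= m + 2*val - 18 && (arr[m + 3] > val + 9 ==> 3*arr[n + 2] + n != 5)).
Before n := val + 3*m - 3: !(9*m + 4*val > 4 && r >= m + 2*val - 18 && (arr[m + 3] > val + 9 ==> 3*arr[3*m + val - 1] + 3*m + val != 8))
Before havoc n: !(9*m + 4*val > 4 && r >= m + 2*val - 18 && (arr[m + 3] > val + 9 ==> 3*arr[3*m + val - 1] + 3*m + val != 8))
Before m := 3*n + 9: !(27*n + 4*val > -77 && r >= 3*n + 2*val - 9 && (arr[3*n + 12] > val + 9 ==> 3*arr[9*n + val + 26] + 9*n + val != -19))
Before val := r + m: !(4*m + 27*n + 4*r > -77 && 2*m + 3*n + r <= 9 && (arr[3*n + 12] > m + r + 9 ==> 3*arr[m + 9*n + r + 26] + m + 9*n + r != -19))
Answer: WP = !(4*m + 27*n + 4*r > -77 && 2*m + 3*n + r <= 9 && (arr[3*n + 12] > m + r + 9 ==> 3*arr[m + 9*n + r + 26] + m + 9*n + r != -19))


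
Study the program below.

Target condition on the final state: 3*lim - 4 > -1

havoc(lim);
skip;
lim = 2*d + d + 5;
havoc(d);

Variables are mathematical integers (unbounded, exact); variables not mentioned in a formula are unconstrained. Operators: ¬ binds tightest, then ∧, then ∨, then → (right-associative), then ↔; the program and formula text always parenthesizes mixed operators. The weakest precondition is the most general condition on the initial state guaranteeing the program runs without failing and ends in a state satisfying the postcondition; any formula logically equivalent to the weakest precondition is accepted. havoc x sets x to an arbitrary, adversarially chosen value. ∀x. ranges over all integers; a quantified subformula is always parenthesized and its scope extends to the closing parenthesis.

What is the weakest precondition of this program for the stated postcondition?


Working backward. After the program, the postcondition 3*lim - 4 > -1 must hold; in canonical form it is 3*lim > 3.
Before havoc d: 3*lim > 3
Before lim := 2*d + d + 5: 9*d > -12
Before skip: 9*d > -12
Before havoc lim: 9*d > -12
Answer: WP = 9*d > -12


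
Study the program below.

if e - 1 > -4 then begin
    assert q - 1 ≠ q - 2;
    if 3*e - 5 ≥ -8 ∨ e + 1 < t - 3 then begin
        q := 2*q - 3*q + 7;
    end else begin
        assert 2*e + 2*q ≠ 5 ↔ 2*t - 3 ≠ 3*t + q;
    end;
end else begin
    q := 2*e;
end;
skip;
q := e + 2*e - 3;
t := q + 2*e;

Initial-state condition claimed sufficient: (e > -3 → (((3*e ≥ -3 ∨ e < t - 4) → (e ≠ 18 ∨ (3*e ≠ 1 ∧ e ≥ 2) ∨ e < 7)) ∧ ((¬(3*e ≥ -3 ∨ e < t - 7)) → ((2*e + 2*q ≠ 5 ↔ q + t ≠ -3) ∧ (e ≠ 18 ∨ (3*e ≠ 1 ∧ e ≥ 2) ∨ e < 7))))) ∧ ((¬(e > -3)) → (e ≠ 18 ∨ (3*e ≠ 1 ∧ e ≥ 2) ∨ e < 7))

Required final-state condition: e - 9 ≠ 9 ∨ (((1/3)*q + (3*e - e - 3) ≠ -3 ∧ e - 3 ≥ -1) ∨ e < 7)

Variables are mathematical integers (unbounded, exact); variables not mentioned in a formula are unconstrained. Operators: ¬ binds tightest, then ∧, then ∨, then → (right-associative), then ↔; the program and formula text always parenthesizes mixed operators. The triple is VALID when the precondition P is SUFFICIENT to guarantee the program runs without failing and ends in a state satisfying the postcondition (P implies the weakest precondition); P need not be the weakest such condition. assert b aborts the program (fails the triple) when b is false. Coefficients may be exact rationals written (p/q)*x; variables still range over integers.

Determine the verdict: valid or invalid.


Working backward. After the program, the postcondition e - 9 ≠ 9 ∨ (((1/3)*q + (3*e - e - 3) ≠ -3 ∧ e - 3 ≥ -1) ∨ e < 7) must hold; in canonical form it is e ≠ 18 ∨ (2*e + (1/3)*q ≠ 0 ∧ e ≥ 2) ∨ e < 7.
Before t := q + 2*e: e ≠ 18 ∨ (2*e + (1/3)*q ≠ 0 ∧ e ≥ 2) ∨ e < 7
Before q := e + 2*e - 3: e ≠ 18 ∨ (3*e ≠ 1 ∧ e ≥ 2) ∨ e < 7
Before skip: e ≠ 18 ∨ (3*e ≠ 1 ∧ e ≥ 2) ∨ e < 7
Then branch requires ((3*e ≥ -3 ∨ e < t - 4) → (e ≠ 18 ∨ (3*e ≠ 1 ∧ e ≥ 2) ∨ e < 7)) ∧ ((¬(3*e ≥ -3 ∨ e < t - 4)) → ((2*e + 2*q ≠ 5 ↔ q + t ≠ -3) ∧ (e ≠ 18 ∨ (3*e ≠ 1 ∧ e ≥ 2) ∨ e < 7))); else branch requires e ≠ 18 ∨ (3*e ≠ 1 ∧ e ≥ 2) ∨ e < 7.
Before the if: (e > -3 → (((3*e ≥ -3 ∨ e < t - 4) → (e ≠ 18 ∨ (3*e ≠ 1 ∧ e ≥ 2) ∨ e < 7)) ∧ ((¬(3*e ≥ -3 ∨ e < t - 4)) → ((2*e + 2*q ≠ 5 ↔ q + t ≠ -3) ∧ (e ≠ 18 ∨ (3*e ≠ 1 ∧ e ≥ 2) ∨ e < 7))))) ∧ ((¬(e > -3)) → (e ≠ 18 ∨ (3*e ≠ 1 ∧ e ≥ 2) ∨ e < 7))
The weakest precondition is (e > -3 → (((3*e ≥ -3 ∨ e < t - 4) → (e ≠ 18 ∨ (3*e ≠ 1 ∧ e ≥ 2) ∨ e < 7)) ∧ ((¬(3*e ≥ -3 ∨ e < t - 4)) → ((2*e + 2*q ≠ 5 ↔ q + t ≠ -3) ∧ (e ≠ 18 ∨ (3*e ≠ 1 ∧ e ≥ 2) ∨ e < 7))))) ∧ ((¬(e > -3)) → (e ≠ 18 ∨ (3*e ≠ 1 ∧ e ≥ 2) ∨ e < 7)).
Check whether (e > -3 → (((3*e ≥ -3 ∨ e < t - 4) → (e ≠ 18 ∨ (3*e ≠ 1 ∧ e ≥ 2) ∨ e < 7)) ∧ ((¬(3*e ≥ -3 ∨ e < t - 7)) → ((2*e + 2*q ≠ 5 ↔ q + t ≠ -3) ∧ (e ≠ 18 ∨ (3*e ≠ 1 ∧ e ≥ 2) ∨ e < 7))))) ∧ ((¬(e > -3)) → (e ≠ 18 ∨ (3*e ≠ 1 ∧ e ≥ 2) ∨ e < 7)) implies it.
Every state satisfying the precondition satisfies the weakest precondition: the implication holds.
Answer: valid


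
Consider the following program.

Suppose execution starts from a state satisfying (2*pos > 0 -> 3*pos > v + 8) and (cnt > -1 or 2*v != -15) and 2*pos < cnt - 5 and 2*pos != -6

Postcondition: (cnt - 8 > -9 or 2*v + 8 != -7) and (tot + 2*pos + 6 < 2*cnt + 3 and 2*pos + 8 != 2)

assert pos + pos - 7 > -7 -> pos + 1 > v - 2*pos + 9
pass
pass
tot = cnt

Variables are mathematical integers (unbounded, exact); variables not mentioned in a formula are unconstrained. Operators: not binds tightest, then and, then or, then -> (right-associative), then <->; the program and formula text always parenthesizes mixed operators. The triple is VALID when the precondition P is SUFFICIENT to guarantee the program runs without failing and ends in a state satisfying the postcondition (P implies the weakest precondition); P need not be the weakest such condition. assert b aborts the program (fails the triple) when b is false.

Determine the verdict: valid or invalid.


Working backward. After the program, the postcondition (cnt - 8 > -9 or 2*v + 8 != -7) and (tot + 2*pos + 6 < 2*cnt + 3 and 2*pos + 8 != 2) must hold; in canonical form it is (cnt > -1 or 2*v != -15) and 2*pos + tot < 2*cnt - 3 and 2*pos != -6.
Before tot := cnt: (cnt > -1 or 2*v != -15) and 2*pos < cnt - 3 and 2*pos != -6
Before skip: (cnt > -1 or 2*v != -15) and 2*pos < cnt - 3 and 2*pos != -6
Before skip: (cnt > -1 or 2*v != -15) and 2*pos < cnt - 3 and 2*pos != -6
Before assert pos + pos - 7 > -7 -> pos + 1 > v - 2*pos + 9: (2*pos > 0 -> 3*pos > v + 8) and (cnt > -1 or 2*v != -15) and 2*pos < cnt - 3 and 2*pos != -6
The weakest precondition is (2*pos > 0 -> 3*pos > v + 8) and (cnt > -1 or 2*v != -15) and 2*pos < cnt - 3 and 2*pos != -6.
Check whether (2*pos > 0 -> 3*pos > v + 8) and (cnt > -1 or 2*v != -15) and 2*pos < cnt - 5 and 2*pos != -6 implies it.
Every state satisfying the precondition satisfies the weakest precondition: the implication holds.
Answer: valid


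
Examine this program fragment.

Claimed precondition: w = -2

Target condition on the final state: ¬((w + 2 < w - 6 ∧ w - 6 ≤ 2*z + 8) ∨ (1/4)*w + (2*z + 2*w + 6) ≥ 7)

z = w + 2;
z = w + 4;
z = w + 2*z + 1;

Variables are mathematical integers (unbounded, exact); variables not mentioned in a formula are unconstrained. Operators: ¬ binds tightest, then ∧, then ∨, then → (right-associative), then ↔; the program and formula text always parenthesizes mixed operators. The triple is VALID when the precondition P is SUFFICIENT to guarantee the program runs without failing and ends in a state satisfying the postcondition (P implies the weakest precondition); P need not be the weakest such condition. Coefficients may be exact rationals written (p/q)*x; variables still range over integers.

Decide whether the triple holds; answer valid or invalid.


Working backward. After the program, the postcondition ¬((w + 2 < w - 6 ∧ w - 6 ≤ 2*z + 8) ∨ (1/4)*w + (2*z + 2*w + 6) ≥ 7) must hold; in canonical form it is ¬((9/4)*w + 2*z ≥ 1).
Before z := w + 2*z + 1: ¬((17/4)*w + 4*z ≥ -1)
Before z := w + 4: ¬((33/4)*w ≥ -17)
Before z := w + 2: ¬((33/4)*w ≥ -17)
The weakest precondition is ¬((33/4)*w ≥ -17).
Check whether w = -2 implies it.
Countermodel: at the initial state w = -2, the precondition holds but the weakest precondition fails.
Answer: invalid


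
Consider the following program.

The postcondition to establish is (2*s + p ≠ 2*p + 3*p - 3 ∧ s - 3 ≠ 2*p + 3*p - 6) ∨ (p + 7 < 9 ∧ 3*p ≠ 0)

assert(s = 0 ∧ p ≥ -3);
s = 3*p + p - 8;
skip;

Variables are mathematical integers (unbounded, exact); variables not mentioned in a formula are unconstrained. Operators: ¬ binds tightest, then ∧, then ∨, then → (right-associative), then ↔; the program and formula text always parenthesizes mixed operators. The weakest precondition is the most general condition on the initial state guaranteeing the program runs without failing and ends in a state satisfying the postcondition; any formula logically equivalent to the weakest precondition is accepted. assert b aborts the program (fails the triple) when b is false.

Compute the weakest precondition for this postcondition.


Working backward. After the program, the postcondition (2*s + p ≠ 2*p + 3*p - 3 ∧ s - 3 ≠ 2*p + 3*p - 6) ∨ (p + 7 < 9 ∧ 3*p ≠ 0) must hold; in canonical form it is (2*s ≠ 4*p - 3 ∧ s ≠ 5*p - 3) ∨ (p < 2 ∧ 3*p ≠ 0).
Before skip: (2*s ≠ 4*p - 3 ∧ s ≠ 5*p - 3) ∨ (p < 2 ∧ 3*p ≠ 0)
Before s := 3*p + p - 8: (4*p ≠ 13 ∧ p ≠ -5) ∨ (p < 2 ∧ 3*p ≠ 0)
Before assert s = 0 ∧ p ≥ -3: s = 0 ∧ p ≥ -3 ∧ ((4*p ≠ 13 ∧ p ≠ -5) ∨ (p < 2 ∧ 3*p ≠ 0))
Answer: WP = s = 0 ∧ p ≥ -3 ∧ ((4*p ≠ 13 ∧ p ≠ -5) ∨ (p < 2 ∧ 3*p ≠ 0))


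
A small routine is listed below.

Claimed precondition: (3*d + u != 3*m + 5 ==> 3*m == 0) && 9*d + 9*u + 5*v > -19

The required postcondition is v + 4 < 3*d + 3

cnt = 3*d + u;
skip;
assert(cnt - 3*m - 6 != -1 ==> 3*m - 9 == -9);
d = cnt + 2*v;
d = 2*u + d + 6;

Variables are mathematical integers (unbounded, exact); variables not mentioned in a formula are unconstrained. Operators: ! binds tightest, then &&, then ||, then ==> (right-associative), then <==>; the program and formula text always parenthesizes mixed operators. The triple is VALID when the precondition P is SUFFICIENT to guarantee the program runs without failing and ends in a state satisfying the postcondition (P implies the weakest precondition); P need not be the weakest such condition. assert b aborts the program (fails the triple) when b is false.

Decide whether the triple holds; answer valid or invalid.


Working backward. After the program, the postcondition v + 4 < 3*d + 3 must hold; in canonical form it is v < 3*d - 1.
Before d := 2*u + d + 6: v < 3*d + 6*u + 17
Before d := cnt + 2*v: 3*cnt + 6*u + 5*v > -17
Before assert cnt - 3*m - 6 != -1 ==> 3*m - 9 == -9: (cnt != 3*m + 5 ==> 3*m == 0) && 3*cnt + 6*u + 5*v > -17
Before skip: (cnt != 3*m + 5 ==> 3*m == 0) && 3*cnt + 6*u + 5*v > -17
Before cnt := 3*d + u: (3*d + u != 3*m + 5 ==> 3*m == 0) && 9*d + 9*u + 5*v > -17
The weakest precondition is (3*d + u != 3*m + 5 ==> 3*m == 0) && 9*d + 9*u + 5*v > -17.
Check whether (3*d + u != 3*m + 5 ==> 3*m == 0) && 9*d + 9*u + 5*v > -19 implies it.
Countermodel: at the initial state d = -3, m = 0, u = 0, v = 2, the precondition holds but the weakest precondition fails.
Answer: invalid


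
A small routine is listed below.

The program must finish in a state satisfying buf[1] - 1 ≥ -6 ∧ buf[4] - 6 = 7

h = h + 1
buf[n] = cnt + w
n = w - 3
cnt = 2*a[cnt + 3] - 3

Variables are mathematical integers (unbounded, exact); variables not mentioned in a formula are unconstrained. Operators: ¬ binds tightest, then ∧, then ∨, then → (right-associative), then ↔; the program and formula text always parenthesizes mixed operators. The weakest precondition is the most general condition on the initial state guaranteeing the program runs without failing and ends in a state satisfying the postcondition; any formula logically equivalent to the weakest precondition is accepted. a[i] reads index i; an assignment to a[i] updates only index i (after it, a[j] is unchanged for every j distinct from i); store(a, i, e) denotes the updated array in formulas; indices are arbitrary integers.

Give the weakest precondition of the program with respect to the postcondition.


Working backward. After the program, the postcondition buf[1] - 1 ≥ -6 ∧ buf[4] - 6 = 7 must hold; in canonical form it is buf[1] ≥ -5 ∧ buf[4] = 13.
Before cnt := 2*a[cnt + 3] - 3: buf[1] ≥ -5 ∧ buf[4] = 13
Before n := w - 3: buf[1] ≥ -5 ∧ buf[4] = 13
Before buf[n] := cnt + w: store(buf, n, cnt + w)[1] ≥ -5 ∧ store(buf, n, cnt + w)[4] = 13
Before h := h + 1: store(buf, n, cnt + w)[1] ≥ -5 ∧ store(buf, n, cnt + w)[4] = 13
Answer: WP = store(buf, n, cnt + w)[1] ≥ -5 ∧ store(buf, n, cnt + w)[4] = 13


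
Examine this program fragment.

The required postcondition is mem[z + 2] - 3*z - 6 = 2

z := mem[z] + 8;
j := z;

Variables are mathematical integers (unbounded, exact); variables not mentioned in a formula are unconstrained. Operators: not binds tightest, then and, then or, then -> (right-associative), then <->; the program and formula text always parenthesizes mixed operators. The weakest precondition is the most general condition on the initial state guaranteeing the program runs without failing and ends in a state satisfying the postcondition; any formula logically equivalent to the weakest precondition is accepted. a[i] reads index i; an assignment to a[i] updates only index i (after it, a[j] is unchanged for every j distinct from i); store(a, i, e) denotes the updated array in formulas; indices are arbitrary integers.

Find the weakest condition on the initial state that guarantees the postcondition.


Working backward. After the program, the postcondition mem[z + 2] - 3*z - 6 = 2 must hold; in canonical form it is mem[z + 2] = 3*z + 8.
Before j := z: mem[z + 2] = 3*z + 8
Before z := mem[z] + 8: mem[mem[z] + 10] = 3*mem[z] + 32
Answer: WP = mem[mem[z] + 10] = 3*mem[z] + 32


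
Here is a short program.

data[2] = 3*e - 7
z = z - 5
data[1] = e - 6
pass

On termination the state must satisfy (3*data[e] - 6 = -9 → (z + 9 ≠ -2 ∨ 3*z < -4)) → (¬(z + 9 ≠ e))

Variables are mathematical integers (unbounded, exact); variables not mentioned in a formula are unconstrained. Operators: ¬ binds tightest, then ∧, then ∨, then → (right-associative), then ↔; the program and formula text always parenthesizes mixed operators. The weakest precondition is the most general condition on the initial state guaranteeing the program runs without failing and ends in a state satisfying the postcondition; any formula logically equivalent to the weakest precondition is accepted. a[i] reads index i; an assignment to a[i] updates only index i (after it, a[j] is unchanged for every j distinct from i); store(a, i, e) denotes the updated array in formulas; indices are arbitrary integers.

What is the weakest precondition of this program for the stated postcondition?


Working backward. After the program, the postcondition (3*data[e] - 6 = -9 → (z + 9 ≠ -2 ∨ 3*z < -4)) → (¬(z + 9 ≠ e)) must hold; in canonical form it is (3*data[e] = -3 → (z ≠ -11 ∨ 3*z < -4)) → (¬(z ≠ e - 9)).
Before skip: (3*data[e] = -3 → (z ≠ -11 ∨ 3*z < -4)) → (¬(z ≠ e - 9))
Before data[1] := e - 6: (3*store(data, 1, e - 6)[e] = -3 → (z ≠ -11 ∨ 3*z < -4)) → (¬(z ≠ e - 9))
Before z := z - 5: (3*store(data, 1, e - 6)[e] = -3 → (z ≠ -6 ∨ 3*z < 11)) → (¬(z ≠ e - 4))
Before data[2] := 3*e - 7: (3*store(store(data, 2, 3*e - 7), 1, e - 6)[e] = -3 → (z ≠ -6 ∨ 3*z < 11)) → (¬(z ≠ e - 4))
Answer: WP = (3*store(store(data, 2, 3*e - 7), 1, e - 6)[e] = -3 → (z ≠ -6 ∨ 3*z < 11)) → (¬(z ≠ e - 4))


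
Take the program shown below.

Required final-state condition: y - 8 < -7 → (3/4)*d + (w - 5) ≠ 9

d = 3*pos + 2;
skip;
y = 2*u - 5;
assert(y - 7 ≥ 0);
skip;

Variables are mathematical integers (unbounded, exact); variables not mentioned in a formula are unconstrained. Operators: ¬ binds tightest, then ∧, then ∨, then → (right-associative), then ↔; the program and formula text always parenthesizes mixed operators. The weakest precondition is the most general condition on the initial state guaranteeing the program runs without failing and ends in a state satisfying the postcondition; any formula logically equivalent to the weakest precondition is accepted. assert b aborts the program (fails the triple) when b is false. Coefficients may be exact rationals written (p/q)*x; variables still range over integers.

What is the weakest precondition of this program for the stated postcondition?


Working backward. After the program, the postcondition y - 8 < -7 → (3/4)*d + (w - 5) ≠ 9 must hold; in canonical form it is y < 1 → (3/4)*d + w ≠ 14.
Before skip: y < 1 → (3/4)*d + w ≠ 14
Before assert y - 7 ≥ 0: y ≥ 7 ∧ (y < 1 → (3/4)*d + w ≠ 14)
Before y := 2*u - 5: 2*u ≥ 12 ∧ (2*u < 6 → (3/4)*d + w ≠ 14)
Before skip: 2*u ≥ 12 ∧ (2*u < 6 → (3/4)*d + w ≠ 14)
Before d := 3*pos + 2: 2*u ≥ 12 ∧ (2*u < 6 → (9/4)*pos + w ≠ 25/2)
Answer: WP = 2*u ≥ 12 ∧ (2*u < 6 → (9/4)*pos + w ≠ 25/2)


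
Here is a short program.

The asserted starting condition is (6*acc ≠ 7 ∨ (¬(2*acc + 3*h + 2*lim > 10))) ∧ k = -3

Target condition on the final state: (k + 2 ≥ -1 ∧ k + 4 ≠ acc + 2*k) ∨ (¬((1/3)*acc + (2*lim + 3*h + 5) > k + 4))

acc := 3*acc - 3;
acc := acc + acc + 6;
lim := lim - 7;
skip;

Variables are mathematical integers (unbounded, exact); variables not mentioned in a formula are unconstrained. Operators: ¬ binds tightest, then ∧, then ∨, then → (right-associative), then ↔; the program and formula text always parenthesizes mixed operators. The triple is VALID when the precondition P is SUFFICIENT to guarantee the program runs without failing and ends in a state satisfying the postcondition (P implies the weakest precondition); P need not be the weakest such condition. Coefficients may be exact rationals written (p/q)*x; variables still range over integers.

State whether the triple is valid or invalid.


Working backward. After the program, the postcondition (k + 2 ≥ -1 ∧ k + 4 ≠ acc + 2*k) ∨ (¬((1/3)*acc + (2*lim + 3*h + 5) > k + 4)) must hold; in canonical form it is (k ≥ -3 ∧ acc + k ≠ 4) ∨ (¬((1/3)*acc + 3*h + 2*lim > k - 1)).
Before skip: (k ≥ -3 ∧ acc + k ≠ 4) ∨ (¬((1/3)*acc + 3*h + 2*lim > k - 1))
Before lim := lim - 7: (k ≥ -3 ∧ acc + k ≠ 4) ∨ (¬((1/3)*acc + 3*h + 2*lim > k + 13))
Before acc := acc + acc + 6: (k ≥ -3 ∧ 2*acc + k ≠ -2) ∨ (¬((2/3)*acc + 3*h + 2*lim > k + 11))
Before acc := 3*acc - 3: (k ≥ -3 ∧ 6*acc + k ≠ 4) ∨ (¬(2*acc + 3*h + 2*lim > k + 13))
The weakest precondition is (k ≥ -3 ∧ 6*acc + k ≠ 4) ∨ (¬(2*acc + 3*h + 2*lim > k + 13)).
Check whether (6*acc ≠ 7 ∨ (¬(2*acc + 3*h + 2*lim > 10))) ∧ k = -3 implies it.
Every state satisfying the precondition satisfies the weakest precondition: the implication holds.
Answer: valid


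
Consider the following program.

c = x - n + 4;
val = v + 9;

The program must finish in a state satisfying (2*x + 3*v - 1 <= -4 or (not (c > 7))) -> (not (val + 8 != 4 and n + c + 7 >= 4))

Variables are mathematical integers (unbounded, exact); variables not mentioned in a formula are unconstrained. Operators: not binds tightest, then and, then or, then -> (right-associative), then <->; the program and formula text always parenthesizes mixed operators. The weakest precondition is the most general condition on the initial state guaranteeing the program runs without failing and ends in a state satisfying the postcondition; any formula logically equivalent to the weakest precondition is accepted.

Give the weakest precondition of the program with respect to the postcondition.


Working backward. After the program, the postcondition (2*x + 3*v - 1 <= -4 or (not (c > 7))) -> (not (val + 8 != 4 and n + c + 7 >= 4)) must hold; in canonical form it is (3*v + 2*x <= -3 or (not (c > 7))) -> (not (val != -4 and c + n >= -3)).
Before val := v + 9: (3*v + 2*x <= -3 or (not (c > 7))) -> (not (v != -13 and c + n >= -3))
Before c := x - n + 4: (3*v + 2*x <= -3 or (not (x > n + 3))) -> (not (v != -13 and x >= -7))
Answer: WP = (3*v + 2*x <= -3 or (not (x > n + 3))) -> (not (v != -13 and x >= -7))


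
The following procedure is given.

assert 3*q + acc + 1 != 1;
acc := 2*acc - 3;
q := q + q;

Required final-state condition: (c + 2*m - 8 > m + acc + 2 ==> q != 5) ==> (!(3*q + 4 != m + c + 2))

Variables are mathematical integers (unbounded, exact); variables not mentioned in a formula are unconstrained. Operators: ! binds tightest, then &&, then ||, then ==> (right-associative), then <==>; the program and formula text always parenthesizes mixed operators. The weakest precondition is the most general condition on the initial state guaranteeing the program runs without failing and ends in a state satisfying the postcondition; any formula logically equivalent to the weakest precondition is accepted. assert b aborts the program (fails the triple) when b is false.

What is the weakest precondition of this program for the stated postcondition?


Working backward. After the program, the postcondition (c + 2*m - 8 > m + acc + 2 ==> q != 5) ==> (!(3*q + 4 != m + c + 2)) must hold; in canonical form it is (c + m > acc + 10 ==> q != 5) ==> (!(3*q != c + m - 2)).
Before q := q + q: (c + m > acc + 10 ==> 2*q != 5) ==> (!(6*q != c + m - 2))
Before acc := 2*acc - 3: (c + m > 2*acc + 7 ==> 2*q != 5) ==> (!(6*q != c + m - 2))
Before assert 3*q + acc + 1 != 1: acc + 3*q != 0 && ((c + m > 2*acc + 7 ==> 2*q != 5) ==> (!(6*q != c + m - 2)))
Answer: WP = acc + 3*q != 0 && ((c + m > 2*acc + 7 ==> 2*q != 5) ==> (!(6*q != c + m - 2)))


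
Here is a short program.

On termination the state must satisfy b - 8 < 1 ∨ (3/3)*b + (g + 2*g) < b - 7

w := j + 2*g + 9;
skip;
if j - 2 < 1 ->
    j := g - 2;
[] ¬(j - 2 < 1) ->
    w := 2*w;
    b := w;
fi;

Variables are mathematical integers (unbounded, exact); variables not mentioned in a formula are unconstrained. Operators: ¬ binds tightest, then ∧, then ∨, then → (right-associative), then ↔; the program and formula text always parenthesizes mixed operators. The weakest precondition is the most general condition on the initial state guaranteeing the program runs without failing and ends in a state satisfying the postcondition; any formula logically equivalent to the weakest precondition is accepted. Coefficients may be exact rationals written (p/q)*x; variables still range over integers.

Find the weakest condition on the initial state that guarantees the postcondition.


Working backward. After the program, the postcondition b - 8 < 1 ∨ (3/3)*b + (g + 2*g) < b - 7 must hold; in canonical form it is b < 9 ∨ 3*g < -7.
Then branch requires b < 9 ∨ 3*g < -7; else branch requires 2*w < 9 ∨ 3*g < -7.
Before the if: (j < 3 → (b < 9 ∨ 3*g < -7)) ∧ ((¬(j < 3)) → (2*w < 9 ∨ 3*g < -7))
Before skip: (j < 3 → (b < 9 ∨ 3*g < -7)) ∧ ((¬(j < 3)) → (2*w < 9 ∨ 3*g < -7))
Before w := j + 2*g + 9: (j < 3 → (b < 9 ∨ 3*g < -7)) ∧ ((¬(j < 3)) → (4*g + 2*j < -9 ∨ 3*g < -7))
Answer: WP = (j < 3 → (b < 9 ∨ 3*g < -7)) ∧ ((¬(j < 3)) → (4*g + 2*j < -9 ∨ 3*g < -7))


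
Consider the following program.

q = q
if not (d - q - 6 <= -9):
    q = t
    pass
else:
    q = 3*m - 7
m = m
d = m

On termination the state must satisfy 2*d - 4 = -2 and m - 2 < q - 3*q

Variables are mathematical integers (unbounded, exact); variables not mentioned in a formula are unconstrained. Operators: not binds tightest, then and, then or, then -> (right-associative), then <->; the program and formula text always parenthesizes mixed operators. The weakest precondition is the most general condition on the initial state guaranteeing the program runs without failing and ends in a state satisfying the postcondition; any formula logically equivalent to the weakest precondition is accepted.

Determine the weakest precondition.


Working backward. After the program, the postcondition 2*d - 4 = -2 and m - 2 < q - 3*q must hold; in canonical form it is 2*d = 2 and m + 2*q < 2.
Before d := m: 2*m = 2 and m + 2*q < 2
Before m := m: 2*m = 2 and m + 2*q < 2
Then branch requires 2*m = 2 and m + 2*t < 2; else branch requires 2*m = 2 and 7*m < 16.
Before the if: ((not (d <= q - 3)) -> (2*m = 2 and m + 2*t < 2)) and (d <= q - 3 -> (2*m = 2 and 7*m < 16))
Before q := q: ((not (d <= q - 3)) -> (2*m = 2 and m + 2*t < 2)) and (d <= q - 3 -> (2*m = 2 and 7*m < 16))
Answer: WP = ((not (d <= q - 3)) -> (2*m = 2 and m + 2*t < 2)) and (d <= q - 3 -> (2*m = 2 and 7*m < 16))


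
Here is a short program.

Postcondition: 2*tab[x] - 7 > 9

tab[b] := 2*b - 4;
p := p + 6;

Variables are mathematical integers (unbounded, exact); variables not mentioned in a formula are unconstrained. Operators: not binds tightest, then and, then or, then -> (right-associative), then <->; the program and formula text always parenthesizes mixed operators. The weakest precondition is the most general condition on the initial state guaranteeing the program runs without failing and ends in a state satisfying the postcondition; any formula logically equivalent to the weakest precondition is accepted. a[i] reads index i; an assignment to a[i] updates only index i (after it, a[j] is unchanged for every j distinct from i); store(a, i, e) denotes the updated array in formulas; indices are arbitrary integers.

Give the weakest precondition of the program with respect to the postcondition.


Working backward. After the program, the postcondition 2*tab[x] - 7 > 9 must hold; in canonical form it is 2*tab[x] > 16.
Before p := p + 6: 2*tab[x] > 16
Before tab[b] := 2*b - 4: 2*store(tab, b, 2*b - 4)[x] > 16
Answer: WP = 2*store(tab, b, 2*b - 4)[x] > 16


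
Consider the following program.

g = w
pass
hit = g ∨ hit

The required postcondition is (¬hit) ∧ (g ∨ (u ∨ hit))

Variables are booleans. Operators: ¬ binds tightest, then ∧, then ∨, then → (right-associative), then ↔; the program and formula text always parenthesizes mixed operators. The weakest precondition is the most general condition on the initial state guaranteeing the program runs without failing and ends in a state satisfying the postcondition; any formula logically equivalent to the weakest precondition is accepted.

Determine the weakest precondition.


Working backward. After the program, the postcondition (¬hit) ∧ (g ∨ (u ∨ hit)) must hold; in canonical form it is (¬hit) ∧ (g ∨ u ∨ hit).
Before hit := g ∨ hit: (¬(g ∨ hit)) ∧ (g ∨ u ∨ hit)
Before skip: (¬(g ∨ hit)) ∧ (g ∨ u ∨ hit)
Before g := w: (¬(w ∨ hit)) ∧ (w ∨ u ∨ hit)
Answer: WP = (¬(w ∨ hit)) ∧ (w ∨ u ∨ hit)


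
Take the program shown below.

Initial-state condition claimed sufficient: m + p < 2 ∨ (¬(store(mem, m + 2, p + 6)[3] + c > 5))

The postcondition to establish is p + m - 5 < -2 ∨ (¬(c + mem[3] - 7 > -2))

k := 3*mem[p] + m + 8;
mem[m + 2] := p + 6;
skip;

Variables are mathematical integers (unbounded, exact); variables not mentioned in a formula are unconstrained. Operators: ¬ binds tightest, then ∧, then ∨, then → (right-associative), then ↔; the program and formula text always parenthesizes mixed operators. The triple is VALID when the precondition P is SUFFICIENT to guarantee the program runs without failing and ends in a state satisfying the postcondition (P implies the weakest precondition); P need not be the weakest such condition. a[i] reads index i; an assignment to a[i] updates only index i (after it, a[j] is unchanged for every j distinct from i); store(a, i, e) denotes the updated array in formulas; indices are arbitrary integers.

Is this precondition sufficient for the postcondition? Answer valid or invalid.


Working backward. After the program, the postcondition p + m - 5 < -2 ∨ (¬(c + mem[3] - 7 > -2)) must hold; in canonical form it is m + p < 3 ∨ (¬(mem[3] + c > 5)).
Before skip: m + p < 3 ∨ (¬(mem[3] + c > 5))
Before mem[m + 2] := p + 6: m + p < 3 ∨ (¬(store(mem, m + 2, p + 6)[3] + c > 5))
Before k := 3*mem[p] + m + 8: m + p < 3 ∨ (¬(store(mem, m + 2, p + 6)[3] + c > 5))
The weakest precondition is m + p < 3 ∨ (¬(store(mem, m + 2, p + 6)[3] + c > 5)).
Check whether m + p < 2 ∨ (¬(store(mem, m + 2, p + 6)[3] + c > 5)) implies it.
Every state satisfying the precondition satisfies the weakest precondition: the implication holds.
Answer: valid


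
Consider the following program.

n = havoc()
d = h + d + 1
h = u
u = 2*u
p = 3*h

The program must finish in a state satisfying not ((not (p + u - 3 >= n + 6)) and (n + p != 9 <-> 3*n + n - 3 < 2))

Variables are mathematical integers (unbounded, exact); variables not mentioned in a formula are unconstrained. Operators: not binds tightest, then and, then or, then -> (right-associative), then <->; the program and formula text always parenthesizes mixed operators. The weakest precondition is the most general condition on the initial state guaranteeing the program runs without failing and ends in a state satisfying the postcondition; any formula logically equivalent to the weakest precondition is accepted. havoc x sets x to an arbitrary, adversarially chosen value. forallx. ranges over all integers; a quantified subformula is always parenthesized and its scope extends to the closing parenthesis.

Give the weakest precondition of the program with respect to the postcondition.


Working backward. After the program, the postcondition not ((not (p + u - 3 >= n + 6)) and (n + p != 9 <-> 3*n + n - 3 < 2)) must hold; in canonical form it is not ((not (p + u >= n + 9)) and (n + p != 9 <-> 4*n < 5)).
Before p := 3*h: not ((not (3*h + u >= n + 9)) and (3*h + n != 9 <-> 4*n < 5))
Before u := 2*u: not ((not (3*h + 2*u >= n + 9)) and (3*h + n != 9 <-> 4*n < 5))
Before h := u: not ((not (5*u >= n + 9)) and (n + 3*u != 9 <-> 4*n < 5))
Before d := h + d + 1: not ((not (5*u >= n + 9)) and (n + 3*u != 9 <-> 4*n < 5))
Before havoc n: forall n_1. (not ((not (5*u >= n_1 + 9)) and (n_1 + 3*u != 9 <-> 4*n_1 < 5)))
Answer: WP = forall n_1. (not ((not (5*u >= n_1 + 9)) and (n_1 + 3*u != 9 <-> 4*n_1 < 5)))


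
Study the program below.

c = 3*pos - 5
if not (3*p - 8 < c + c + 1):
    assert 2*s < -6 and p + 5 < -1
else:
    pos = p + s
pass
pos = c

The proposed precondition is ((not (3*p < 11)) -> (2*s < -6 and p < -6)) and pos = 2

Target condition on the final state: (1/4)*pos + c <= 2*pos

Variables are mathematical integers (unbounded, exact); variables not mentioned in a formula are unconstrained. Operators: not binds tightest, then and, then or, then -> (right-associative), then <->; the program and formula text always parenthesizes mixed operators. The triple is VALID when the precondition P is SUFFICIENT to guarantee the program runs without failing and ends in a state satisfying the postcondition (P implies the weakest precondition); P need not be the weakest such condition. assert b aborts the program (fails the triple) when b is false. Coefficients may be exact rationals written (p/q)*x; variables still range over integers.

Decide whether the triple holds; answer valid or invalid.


Working backward. After the program, the postcondition (1/4)*pos + c <= 2*pos must hold; in canonical form it is c <= (7/4)*pos.
Before pos := c: (3/4)*c >= 0
Before skip: (3/4)*c >= 0
Then branch requires 2*s < -6 and p < -6 and (3/4)*c >= 0; else branch requires (3/4)*c >= 0.
Before the if: ((not (3*p < 2*c + 9)) -> (2*s < -6 and p < -6 and (3/4)*c >= 0)) and (3*p < 2*c + 9 -> (3/4)*c >= 0)
Before c := 3*pos - 5: ((not (3*p < 6*pos - 1)) -> (2*s < -6 and p < -6 and (9/4)*pos >= 15/4)) and (3*p < 6*pos - 1 -> (9/4)*pos >= 15/4)
The weakest precondition is ((not (3*p < 6*pos - 1)) -> (2*s < -6 and p < -6 and (9/4)*pos >= 15/4)) and (3*p < 6*pos - 1 -> (9/4)*pos >= 15/4).
Check whether ((not (3*p < 11)) -> (2*s < -6 and p < -6)) and pos = 2 implies it.
Every state satisfying the precondition satisfies the weakest precondition: the implication holds.
Answer: valid


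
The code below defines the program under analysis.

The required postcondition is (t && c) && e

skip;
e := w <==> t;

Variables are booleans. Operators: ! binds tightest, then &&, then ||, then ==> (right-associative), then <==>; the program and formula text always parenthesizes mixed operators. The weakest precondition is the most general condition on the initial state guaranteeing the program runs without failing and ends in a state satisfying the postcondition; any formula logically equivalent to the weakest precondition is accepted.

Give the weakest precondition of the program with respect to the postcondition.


Working backward. After the program, the postcondition (t && c) && e must hold; in canonical form it is t && c && e.
Before e := w <==> t: t && c && (w <==> t)
Before skip: t && c && (w <==> t)
Answer: WP = t && c && (w <==> t)


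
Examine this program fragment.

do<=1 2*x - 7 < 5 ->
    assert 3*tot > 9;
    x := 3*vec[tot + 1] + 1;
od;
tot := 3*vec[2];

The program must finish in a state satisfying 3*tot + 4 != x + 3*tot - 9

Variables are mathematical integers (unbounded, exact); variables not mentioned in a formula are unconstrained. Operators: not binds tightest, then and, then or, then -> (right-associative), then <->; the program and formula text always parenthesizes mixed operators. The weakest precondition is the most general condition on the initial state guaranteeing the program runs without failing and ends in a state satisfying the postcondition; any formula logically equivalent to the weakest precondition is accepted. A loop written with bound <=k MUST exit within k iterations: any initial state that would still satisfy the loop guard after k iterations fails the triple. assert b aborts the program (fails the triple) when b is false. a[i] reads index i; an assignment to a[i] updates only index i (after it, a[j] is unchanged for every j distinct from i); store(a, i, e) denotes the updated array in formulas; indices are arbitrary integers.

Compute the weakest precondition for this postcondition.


Working backward. After the program, the postcondition 3*tot + 4 != x + 3*tot - 9 must hold; in canonical form it is x != 13.
Before tot := 3*vec[2]: x != 13
Before the loop (bound <=1), unroll the exhaustion recursion (WP_0 = exit-now case; WP_j = one more guarded iteration, up to j = 1):
  WP_0: (not (2*x < 12)) and x != 13
  WP_1: (2*x < 12 -> (3*tot > 9 and (not (6*vec[tot + 1] < 10)) and 3*vec[tot + 1] != 12)) and ((not (2*x < 12)) -> x != 13)
So before the loop: (2*x < 12 -> (3*tot > 9 and (not (6*vec[tot + 1] < 10)) and 3*vec[tot + 1] != 12)) and ((not (2*x < 12)) -> x != 13)
Answer: WP = (2*x < 12 -> (3*tot > 9 and (not (6*vec[tot + 1] < 10)) and 3*vec[tot + 1] != 12)) and ((not (2*x < 12)) -> x != 13)


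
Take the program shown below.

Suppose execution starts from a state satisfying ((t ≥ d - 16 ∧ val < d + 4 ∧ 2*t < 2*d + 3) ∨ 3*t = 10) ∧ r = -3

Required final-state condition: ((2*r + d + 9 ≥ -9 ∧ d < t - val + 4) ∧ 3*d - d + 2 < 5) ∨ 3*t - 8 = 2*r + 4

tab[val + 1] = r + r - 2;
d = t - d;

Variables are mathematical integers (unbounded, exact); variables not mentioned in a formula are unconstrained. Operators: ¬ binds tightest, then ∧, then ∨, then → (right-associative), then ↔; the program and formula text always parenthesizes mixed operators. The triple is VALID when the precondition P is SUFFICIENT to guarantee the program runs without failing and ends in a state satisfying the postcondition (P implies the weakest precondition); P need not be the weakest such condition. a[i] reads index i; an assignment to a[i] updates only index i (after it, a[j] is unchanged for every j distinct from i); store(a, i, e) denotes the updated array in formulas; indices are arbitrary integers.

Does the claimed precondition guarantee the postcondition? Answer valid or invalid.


Working backward. After the program, the postcondition ((2*r + d + 9 ≥ -9 ∧ d < t - val + 4) ∧ 3*d - d + 2 < 5) ∨ 3*t - 8 = 2*r + 4 must hold; in canonical form it is (d + 2*r ≥ -18 ∧ d + val < t + 4 ∧ 2*d < 3) ∨ 3*t = 2*r + 12.
Before d := t - d: (2*r + t ≥ d - 18 ∧ val < d + 4 ∧ 2*t < 2*d + 3) ∨ 3*t = 2*r + 12
Before tab[val + 1] := r + r - 2: (2*r + t ≥ d - 18 ∧ val < d + 4 ∧ 2*t < 2*d + 3) ∨ 3*t = 2*r + 12
The weakest precondition is (2*r + t ≥ d - 18 ∧ val < d + 4 ∧ 2*t < 2*d + 3) ∨ 3*t = 2*r + 12.
Check whether ((t ≥ d - 16 ∧ val < d + 4 ∧ 2*t < 2*d + 3) ∨ 3*t = 10) ∧ r = -3 implies it.
Countermodel: at the initial state d = 0, r = -3, t = -13, val = 3, the precondition holds but the weakest precondition fails.
Answer: invalid


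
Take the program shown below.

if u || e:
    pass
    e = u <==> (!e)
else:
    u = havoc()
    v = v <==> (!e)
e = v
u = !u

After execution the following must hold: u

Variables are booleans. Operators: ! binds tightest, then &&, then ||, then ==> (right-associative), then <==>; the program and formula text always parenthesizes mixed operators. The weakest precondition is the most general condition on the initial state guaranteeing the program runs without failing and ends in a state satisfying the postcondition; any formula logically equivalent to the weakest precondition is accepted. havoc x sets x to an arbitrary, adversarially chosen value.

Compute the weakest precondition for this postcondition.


Working backward. After the program, u must hold.
Before u := !u: !u
Before e := v: !u
Then branch requires !u; else branch requires false.
Before the if: ((u || e) ==> (!u)) && (u || e)
Answer: WP = ((u || e) ==> (!u)) && (u || e)


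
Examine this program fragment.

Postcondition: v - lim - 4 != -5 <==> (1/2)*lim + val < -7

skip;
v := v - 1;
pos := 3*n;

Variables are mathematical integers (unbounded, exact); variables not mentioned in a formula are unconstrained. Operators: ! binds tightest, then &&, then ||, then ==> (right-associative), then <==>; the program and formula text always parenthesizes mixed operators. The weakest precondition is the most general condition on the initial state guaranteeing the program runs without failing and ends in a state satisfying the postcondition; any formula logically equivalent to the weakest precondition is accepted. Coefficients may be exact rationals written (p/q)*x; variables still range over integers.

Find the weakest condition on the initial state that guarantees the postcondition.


Working backward. After the program, the postcondition v - lim - 4 != -5 <==> (1/2)*lim + val < -7 must hold; in canonical form it is v != lim - 1 <==> (1/2)*lim + val < -7.
Before pos := 3*n: v != lim - 1 <==> (1/2)*lim + val < -7
Before v := v - 1: v != lim <==> (1/2)*lim + val < -7
Before skip: v != lim <==> (1/2)*lim + val < -7
Answer: WP = v != lim <==> (1/2)*lim + val < -7
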